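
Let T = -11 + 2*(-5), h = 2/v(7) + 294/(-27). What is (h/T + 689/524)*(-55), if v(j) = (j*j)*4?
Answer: -489209545/4852764 ≈ -100.81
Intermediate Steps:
v(j) = 4*j² (v(j) = j²*4 = 4*j²)
h = -9595/882 (h = 2/((4*7²)) + 294/(-27) = 2/((4*49)) + 294*(-1/27) = 2/196 - 98/9 = 2*(1/196) - 98/9 = 1/98 - 98/9 = -9595/882 ≈ -10.879)
T = -21 (T = -11 - 10 = -21)
(h/T + 689/524)*(-55) = (-9595/882/(-21) + 689/524)*(-55) = (-9595/882*(-1/21) + 689*(1/524))*(-55) = (9595/18522 + 689/524)*(-55) = (8894719/4852764)*(-55) = -489209545/4852764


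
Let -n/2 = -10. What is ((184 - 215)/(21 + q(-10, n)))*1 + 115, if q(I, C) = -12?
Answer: 1004/9 ≈ 111.56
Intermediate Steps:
n = 20 (n = -2*(-10) = 20)
((184 - 215)/(21 + q(-10, n)))*1 + 115 = ((184 - 215)/(21 - 12))*1 + 115 = -31/9*1 + 115 = -31/9 + 115 = 1004/9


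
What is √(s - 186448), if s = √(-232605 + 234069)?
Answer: √(-186448 + 2*√366) ≈ 431.75*I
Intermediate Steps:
s = 2*√366 (s = √1464 = 2*√366 ≈ 38.262)
√(s - 186448) = √(2*√366 - 186448) = √(-186448 + 2*√366)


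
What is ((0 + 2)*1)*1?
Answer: 2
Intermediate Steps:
((0 + 2)*1)*1 = (2*1)*1 = 2*1 = 2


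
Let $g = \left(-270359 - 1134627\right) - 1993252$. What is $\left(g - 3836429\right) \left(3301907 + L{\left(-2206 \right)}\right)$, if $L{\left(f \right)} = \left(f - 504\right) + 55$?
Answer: $-23868989569084$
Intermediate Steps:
$g = -3398238$ ($g = -1404986 - 1993252 = -3398238$)
$L{\left(f \right)} = -449 + f$ ($L{\left(f \right)} = \left(-504 + f\right) + 55 = -449 + f$)
$\left(g - 3836429\right) \left(3301907 + L{\left(-2206 \right)}\right) = \left(-3398238 - 3836429\right) \left(3301907 - 2655\right) = - 7234667 \left(3301907 - 2655\right) = \left(-7234667\right) 3299252 = -23868989569084$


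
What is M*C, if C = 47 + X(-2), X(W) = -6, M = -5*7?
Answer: -1435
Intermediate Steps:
M = -35
C = 41 (C = 47 - 6 = 41)
M*C = -35*41 = -1435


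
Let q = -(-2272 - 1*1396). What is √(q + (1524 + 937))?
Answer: 3*√681 ≈ 78.288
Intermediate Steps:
q = 3668 (q = -(-2272 - 1396) = -1*(-3668) = 3668)
√(q + (1524 + 937)) = √(3668 + (1524 + 937)) = √(3668 + 2461) = √6129 = 3*√681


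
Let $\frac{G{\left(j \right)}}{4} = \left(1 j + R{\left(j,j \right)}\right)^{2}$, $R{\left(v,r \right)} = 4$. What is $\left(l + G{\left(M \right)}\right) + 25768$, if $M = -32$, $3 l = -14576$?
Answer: $\frac{72136}{3} \approx 24045.0$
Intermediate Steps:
$l = - \frac{14576}{3}$ ($l = \frac{1}{3} \left(-14576\right) = - \frac{14576}{3} \approx -4858.7$)
$G{\left(j \right)} = 4 \left(4 + j\right)^{2}$ ($G{\left(j \right)} = 4 \left(1 j + 4\right)^{2} = 4 \left(j + 4\right)^{2} = 4 \left(4 + j\right)^{2}$)
$\left(l + G{\left(M \right)}\right) + 25768 = \left(- \frac{14576}{3} + 4 \left(4 - 32\right)^{2}\right) + 25768 = \left(- \frac{14576}{3} + 4 \left(-28\right)^{2}\right) + 25768 = \left(- \frac{14576}{3} + 4 \cdot 784\right) + 25768 = \left(- \frac{14576}{3} + 3136\right) + 25768 = - \frac{5168}{3} + 25768 = \frac{72136}{3}$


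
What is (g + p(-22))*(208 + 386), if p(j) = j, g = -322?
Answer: -204336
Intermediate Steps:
(g + p(-22))*(208 + 386) = (-322 - 22)*(208 + 386) = -344*594 = -204336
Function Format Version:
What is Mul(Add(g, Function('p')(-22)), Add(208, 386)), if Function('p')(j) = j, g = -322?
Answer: -204336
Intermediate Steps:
Mul(Add(g, Function('p')(-22)), Add(208, 386)) = Mul(Add(-322, -22), Add(208, 386)) = Mul(-344, 594) = -204336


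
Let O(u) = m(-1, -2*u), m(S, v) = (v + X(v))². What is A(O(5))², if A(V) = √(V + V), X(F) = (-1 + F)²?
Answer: 24642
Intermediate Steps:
m(S, v) = (v + (-1 + v)²)²
O(u) = ((-1 - 2*u)² - 2*u)² (O(u) = (-2*u + (-1 - 2*u)²)² = ((-1 - 2*u)² - 2*u)²)
A(V) = √2*√V (A(V) = √(2*V) = √2*√V)
A(O(5))² = (√2*√((-(1 + 2*5)² + 2*5)²))² = (√2*√((-(1 + 10)² + 10)²))² = (√2*√((-1*11² + 10)²))² = (√2*√((-1*121 + 10)²))² = (√2*√((-121 + 10)²))² = (√2*√((-111)²))² = (√2*√12321)² = (√2*111)² = (111*√2)² = 24642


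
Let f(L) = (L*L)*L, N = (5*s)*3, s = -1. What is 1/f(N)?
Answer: -1/3375 ≈ -0.00029630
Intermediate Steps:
N = -15 (N = (5*(-1))*3 = -5*3 = -15)
f(L) = L³ (f(L) = L²*L = L³)
1/f(N) = 1/((-15)³) = 1/(-3375) = -1/3375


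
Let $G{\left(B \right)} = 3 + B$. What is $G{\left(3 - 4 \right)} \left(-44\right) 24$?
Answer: $-2112$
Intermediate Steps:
$G{\left(3 - 4 \right)} \left(-44\right) 24 = \left(3 + \left(3 - 4\right)\right) \left(-44\right) 24 = \left(3 - 1\right) \left(-44\right) 24 = 2 \left(-44\right) 24 = \left(-88\right) 24 = -2112$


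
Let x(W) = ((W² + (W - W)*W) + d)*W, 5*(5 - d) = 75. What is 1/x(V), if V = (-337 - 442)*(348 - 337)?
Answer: -1/629202398319 ≈ -1.5893e-12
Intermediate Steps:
d = -10 (d = 5 - ⅕*75 = 5 - 15 = -10)
V = -8569 (V = -779*11 = -8569)
x(W) = W*(-10 + W²) (x(W) = ((W² + (W - W)*W) - 10)*W = ((W² + 0*W) - 10)*W = ((W² + 0) - 10)*W = (W² - 10)*W = (-10 + W²)*W = W*(-10 + W²))
1/x(V) = 1/(-8569*(-10 + (-8569)²)) = 1/(-8569*(-10 + 73427761)) = 1/(-8569*73427751) = 1/(-629202398319) = -1/629202398319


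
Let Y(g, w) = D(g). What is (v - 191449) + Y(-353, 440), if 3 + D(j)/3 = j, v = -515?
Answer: -193032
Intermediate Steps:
D(j) = -9 + 3*j
Y(g, w) = -9 + 3*g
(v - 191449) + Y(-353, 440) = (-515 - 191449) + (-9 + 3*(-353)) = -191964 + (-9 - 1059) = -191964 - 1068 = -193032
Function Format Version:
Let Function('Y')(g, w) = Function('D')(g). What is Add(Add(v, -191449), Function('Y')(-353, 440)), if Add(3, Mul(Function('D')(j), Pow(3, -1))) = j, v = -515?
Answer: -193032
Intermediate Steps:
Function('D')(j) = Add(-9, Mul(3, j))
Function('Y')(g, w) = Add(-9, Mul(3, g))
Add(Add(v, -191449), Function('Y')(-353, 440)) = Add(Add(-515, -191449), Add(-9, Mul(3, -353))) = Add(-191964, Add(-9, -1059)) = Add(-191964, -1068) = -193032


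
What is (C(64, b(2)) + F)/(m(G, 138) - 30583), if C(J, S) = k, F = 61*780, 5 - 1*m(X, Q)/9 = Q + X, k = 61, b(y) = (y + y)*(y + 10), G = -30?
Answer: -47641/31510 ≈ -1.5119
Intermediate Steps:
b(y) = 2*y*(10 + y) (b(y) = (2*y)*(10 + y) = 2*y*(10 + y))
m(X, Q) = 45 - 9*Q - 9*X (m(X, Q) = 45 - 9*(Q + X) = 45 + (-9*Q - 9*X) = 45 - 9*Q - 9*X)
F = 47580
C(J, S) = 61
(C(64, b(2)) + F)/(m(G, 138) - 30583) = (61 + 47580)/((45 - 9*138 - 9*(-30)) - 30583) = 47641/((45 - 1242 + 270) - 30583) = 47641/(-927 - 30583) = 47641/(-31510) = 47641*(-1/31510) = -47641/31510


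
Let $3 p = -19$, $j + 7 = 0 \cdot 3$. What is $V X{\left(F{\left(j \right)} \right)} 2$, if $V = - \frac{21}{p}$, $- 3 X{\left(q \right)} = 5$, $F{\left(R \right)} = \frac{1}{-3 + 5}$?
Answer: $- \frac{210}{19} \approx -11.053$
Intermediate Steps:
$j = -7$ ($j = -7 + 0 \cdot 3 = -7 + 0 = -7$)
$p = - \frac{19}{3}$ ($p = \frac{1}{3} \left(-19\right) = - \frac{19}{3} \approx -6.3333$)
$F{\left(R \right)} = \frac{1}{2}$
$X{\left(q \right)} = - \frac{5}{3}$ ($X{\left(q \right)} = \left(- \frac{1}{3}\right) 5 = - \frac{5}{3}$)
$V = \frac{63}{19}$ ($V = - \frac{21}{- \frac{19}{3}} = \left(-21\right) \left(- \frac{3}{19}\right) = \frac{63}{19} \approx 3.3158$)
$V X{\left(F{\left(j \right)} \right)} 2 = \frac{63}{19} \left(- \frac{5}{3}\right) 2 = \left(- \frac{105}{19}\right) 2 = - \frac{210}{19}$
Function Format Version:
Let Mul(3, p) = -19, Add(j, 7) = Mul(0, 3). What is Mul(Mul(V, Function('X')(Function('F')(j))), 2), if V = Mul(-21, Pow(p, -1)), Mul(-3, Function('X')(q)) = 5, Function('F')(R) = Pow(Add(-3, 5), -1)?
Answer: Rational(-210, 19) ≈ -11.053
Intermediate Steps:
j = -7 (j = Add(-7, Mul(0, 3)) = Add(-7, 0) = -7)
p = Rational(-19, 3) (p = Mul(Rational(1, 3), -19) = Rational(-19, 3) ≈ -6.3333)
Function('F')(R) = Rational(1, 2) (Function('F')(R) = Pow(2, -1) = Rational(1, 2))
Function('X')(q) = Rational(-5, 3) (Function('X')(q) = Mul(Rational(-1, 3), 5) = Rational(-5, 3))
V = Rational(63, 19) (V = Mul(-21, Pow(Rational(-19, 3), -1)) = Mul(-21, Rational(-3, 19)) = Rational(63, 19) ≈ 3.3158)
Mul(Mul(V, Function('X')(Function('F')(j))), 2) = Mul(Mul(Rational(63, 19), Rational(-5, 3)), 2) = Mul(Rational(-105, 19), 2) = Rational(-210, 19)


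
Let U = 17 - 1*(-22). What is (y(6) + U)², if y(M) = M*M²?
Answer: 65025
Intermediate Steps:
y(M) = M³
U = 39 (U = 17 + 22 = 39)
(y(6) + U)² = (6³ + 39)² = (216 + 39)² = 255² = 65025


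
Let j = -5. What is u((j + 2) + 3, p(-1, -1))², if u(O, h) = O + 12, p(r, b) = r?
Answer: 144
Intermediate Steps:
u(O, h) = 12 + O
u((j + 2) + 3, p(-1, -1))² = (12 + ((-5 + 2) + 3))² = (12 + (-3 + 3))² = (12 + 0)² = 12² = 144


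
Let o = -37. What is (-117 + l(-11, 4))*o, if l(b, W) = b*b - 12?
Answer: 296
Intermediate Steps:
l(b, W) = -12 + b**2 (l(b, W) = b**2 - 12 = -12 + b**2)
(-117 + l(-11, 4))*o = (-117 + (-12 + (-11)**2))*(-37) = (-117 + (-12 + 121))*(-37) = (-117 + 109)*(-37) = -8*(-37) = 296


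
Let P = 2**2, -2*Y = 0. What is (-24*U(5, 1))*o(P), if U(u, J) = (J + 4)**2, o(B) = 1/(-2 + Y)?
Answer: 300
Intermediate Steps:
Y = 0 (Y = -1/2*0 = 0)
P = 4
o(B) = -1/2 (o(B) = 1/(-2 + 0) = 1/(-2) = -1/2)
U(u, J) = (4 + J)**2
(-24*U(5, 1))*o(P) = -24*(4 + 1)**2*(-1/2) = -24*5**2*(-1/2) = -24*25*(-1/2) = -600*(-1/2) = 300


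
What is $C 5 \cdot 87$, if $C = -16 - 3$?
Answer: $-8265$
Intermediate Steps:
$C = -19$ ($C = -16 - 3 = -19$)
$C 5 \cdot 87 = \left(-19\right) 5 \cdot 87 = \left(-95\right) 87 = -8265$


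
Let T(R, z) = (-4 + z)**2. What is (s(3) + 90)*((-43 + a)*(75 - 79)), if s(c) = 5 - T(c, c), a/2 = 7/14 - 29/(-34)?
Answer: 257560/17 ≈ 15151.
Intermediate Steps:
a = 46/17 (a = 2*(7/14 - 29/(-34)) = 2*(7*(1/14) - 29*(-1/34)) = 2*(1/2 + 29/34) = 2*(23/17) = 46/17 ≈ 2.7059)
s(c) = 5 - (-4 + c)**2
(s(3) + 90)*((-43 + a)*(75 - 79)) = ((5 - (-4 + 3)**2) + 90)*((-43 + 46/17)*(75 - 79)) = ((5 - 1*(-1)**2) + 90)*(-685/17*(-4)) = ((5 - 1*1) + 90)*(2740/17) = ((5 - 1) + 90)*(2740/17) = (4 + 90)*(2740/17) = 94*(2740/17) = 257560/17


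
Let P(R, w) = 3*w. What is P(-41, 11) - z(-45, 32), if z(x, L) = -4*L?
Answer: 161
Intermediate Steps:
P(-41, 11) - z(-45, 32) = 3*11 - (-4)*32 = 33 - 1*(-128) = 33 + 128 = 161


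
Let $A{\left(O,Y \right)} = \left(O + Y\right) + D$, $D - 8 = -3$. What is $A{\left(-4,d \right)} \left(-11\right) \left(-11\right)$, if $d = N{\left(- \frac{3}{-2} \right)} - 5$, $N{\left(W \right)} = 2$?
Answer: $-242$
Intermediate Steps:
$D = 5$ ($D = 8 - 3 = 5$)
$d = -3$ ($d = 2 - 5 = -3$)
$A{\left(O,Y \right)} = 5 + O + Y$ ($A{\left(O,Y \right)} = \left(O + Y\right) + 5 = 5 + O + Y$)
$A{\left(-4,d \right)} \left(-11\right) \left(-11\right) = \left(5 - 4 - 3\right) \left(-11\right) \left(-11\right) = \left(-2\right) \left(-11\right) \left(-11\right) = 22 \left(-11\right) = -242$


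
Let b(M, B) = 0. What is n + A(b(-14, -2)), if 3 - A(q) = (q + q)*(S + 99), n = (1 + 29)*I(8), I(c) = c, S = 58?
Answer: 243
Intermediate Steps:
n = 240 (n = (1 + 29)*8 = 30*8 = 240)
A(q) = 3 - 314*q (A(q) = 3 - (q + q)*(58 + 99) = 3 - 2*q*157 = 3 - 314*q)
n + A(b(-14, -2)) = 240 + (3 - 314*0) = 240 + (3 + 0) = 240 + 3 = 243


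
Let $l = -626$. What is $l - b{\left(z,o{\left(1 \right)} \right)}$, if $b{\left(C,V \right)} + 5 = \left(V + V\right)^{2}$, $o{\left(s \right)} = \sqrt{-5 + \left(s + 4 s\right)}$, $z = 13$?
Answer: $-621$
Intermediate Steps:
$o{\left(s \right)} = \sqrt{-5 + 5 s}$
$b{\left(C,V \right)} = -5 + 4 V^{2}$ ($b{\left(C,V \right)} = -5 + \left(V + V\right)^{2} = -5 + \left(2 V\right)^{2} = -5 + 4 V^{2}$)
$l - b{\left(z,o{\left(1 \right)} \right)} = -626 - \left(-5 + 4 \left(\sqrt{-5 + 5 \cdot 1}\right)^{2}\right) = -626 - \left(-5 + 4 \left(\sqrt{-5 + 5}\right)^{2}\right) = -626 - \left(-5 + 4 \left(\sqrt{0}\right)^{2}\right) = -626 - \left(-5 + 4 \cdot 0^{2}\right) = -626 - \left(-5 + 4 \cdot 0\right) = -626 - \left(-5 + 0\right) = -626 - -5 = -626 + 5 = -621$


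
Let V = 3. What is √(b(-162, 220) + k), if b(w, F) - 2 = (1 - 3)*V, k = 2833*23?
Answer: √65155 ≈ 255.25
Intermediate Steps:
k = 65159
b(w, F) = -4 (b(w, F) = 2 + (1 - 3)*3 = 2 - 2*3 = 2 - 6 = -4)
√(b(-162, 220) + k) = √(-4 + 65159) = √65155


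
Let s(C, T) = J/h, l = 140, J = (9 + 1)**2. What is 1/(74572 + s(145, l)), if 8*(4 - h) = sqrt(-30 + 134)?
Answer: 428949/31999520348 - 5*sqrt(26)/15999760174 ≈ 1.3403e-5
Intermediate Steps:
h = 4 - sqrt(26)/4 (h = 4 - sqrt(-30 + 134)/8 = 4 - sqrt(26)/4 ≈ 2.7252)
J = 100 (J = 10**2 = 100)
s(C, T) = 100/(4 - sqrt(26)/4)
1/(74572 + s(145, l)) = 1/(74572 + (640/23 + 40*sqrt(26)/23)) = 1/(1715796/23 + 40*sqrt(26)/23)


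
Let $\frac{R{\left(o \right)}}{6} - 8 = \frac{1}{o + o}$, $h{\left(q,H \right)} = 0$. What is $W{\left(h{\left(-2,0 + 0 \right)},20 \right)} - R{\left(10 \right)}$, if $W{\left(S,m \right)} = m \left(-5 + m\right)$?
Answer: $\frac{2517}{10} \approx 251.7$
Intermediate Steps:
$R{\left(o \right)} = 48 + \frac{3}{o}$ ($R{\left(o \right)} = 48 + \frac{6}{o + o} = 48 + \frac{6}{2 o} = 48 + 6 \frac{1}{2 o} = 48 + \frac{3}{o}$)
$W{\left(h{\left(-2,0 + 0 \right)},20 \right)} - R{\left(10 \right)} = 20 \left(-5 + 20\right) - \left(48 + \frac{3}{10}\right) = 20 \cdot 15 - \left(48 + 3 \cdot \frac{1}{10}\right) = 300 - \left(48 + \frac{3}{10}\right) = 300 - \frac{483}{10} = \frac{2517}{10}$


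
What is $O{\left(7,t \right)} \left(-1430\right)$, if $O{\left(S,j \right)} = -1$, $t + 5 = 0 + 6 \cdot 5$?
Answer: $1430$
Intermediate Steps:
$t = 25$ ($t = -5 + \left(0 + 6 \cdot 5\right) = -5 + \left(0 + 30\right) = -5 + 30 = 25$)
$O{\left(7,t \right)} \left(-1430\right) = \left(-1\right) \left(-1430\right) = 1430$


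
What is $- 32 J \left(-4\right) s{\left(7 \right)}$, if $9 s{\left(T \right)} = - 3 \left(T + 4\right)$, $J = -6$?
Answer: $2816$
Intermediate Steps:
$s{\left(T \right)} = - \frac{4}{3} - \frac{T}{3}$ ($s{\left(T \right)} = \frac{\left(-3\right) \left(T + 4\right)}{9} = \frac{\left(-3\right) \left(4 + T\right)}{9} = \frac{-12 - 3 T}{9} = - \frac{4}{3} - \frac{T}{3}$)
$- 32 J \left(-4\right) s{\left(7 \right)} = - 32 \left(\left(-6\right) \left(-4\right)\right) \left(- \frac{4}{3} - \frac{7}{3}\right) = \left(-32\right) 24 \left(- \frac{4}{3} - \frac{7}{3}\right) = \left(-768\right) \left(- \frac{11}{3}\right) = 2816$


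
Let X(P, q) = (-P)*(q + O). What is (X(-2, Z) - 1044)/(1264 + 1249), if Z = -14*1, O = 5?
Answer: -1062/2513 ≈ -0.42260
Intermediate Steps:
Z = -14
X(P, q) = -P*(5 + q) (X(P, q) = (-P)*(q + 5) = (-P)*(5 + q) = -P*(5 + q))
(X(-2, Z) - 1044)/(1264 + 1249) = (-1*(-2)*(5 - 14) - 1044)/(1264 + 1249) = (-1*(-2)*(-9) - 1044)/2513 = (-18 - 1044)*(1/2513) = -1062*1/2513 = -1062/2513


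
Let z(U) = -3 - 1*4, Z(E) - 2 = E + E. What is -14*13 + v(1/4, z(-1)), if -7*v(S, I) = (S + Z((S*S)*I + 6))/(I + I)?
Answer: -142581/784 ≈ -181.86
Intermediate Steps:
Z(E) = 2 + 2*E (Z(E) = 2 + (E + E) = 2 + 2*E)
z(U) = -7 (z(U) = -3 - 4 = -7)
v(S, I) = -(14 + S + 2*I*S²)/(14*I) (v(S, I) = -(S + (2 + 2*((S*S)*I + 6)))/(7*(I + I)) = -(S + (2 + 2*(S²*I + 6)))/(7*(2*I)) = -(S + (2 + 2*(I*S² + 6)))*1/(2*I)/7 = -(S + (2 + 2*(6 + I*S²)))*1/(2*I)/7 = -(S + (2 + (12 + 2*I*S²)))*1/(2*I)/7 = -(S + (14 + 2*I*S²))*1/(2*I)/7 = -(14 + S + 2*I*S²)*1/(2*I)/7 = -(14 + S + 2*I*S²)/(14*I))
-14*13 + v(1/4, z(-1)) = -14*13 + (1/14)*(-14 - 1/4 - 2*(-7)*(1/4)²)/(-7) = -182 + (1/14)*(-⅐)*(-14 - 1*¼ - 2*(-7)*(¼)²) = -182 + (1/14)*(-⅐)*(-14 - ¼ - 2*(-7)*1/16) = -182 + (1/14)*(-⅐)*(-14 - ¼ + 7/8) = -182 + (1/14)*(-⅐)*(-107/8) = -182 + 107/784 = -142581/784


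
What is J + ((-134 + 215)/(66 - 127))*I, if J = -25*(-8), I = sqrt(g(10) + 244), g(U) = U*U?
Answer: 200 - 162*sqrt(86)/61 ≈ 175.37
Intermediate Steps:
g(U) = U**2
I = 2*sqrt(86) (I = sqrt(10**2 + 244) = sqrt(100 + 244) = sqrt(344) = 2*sqrt(86) ≈ 18.547)
J = 200
J + ((-134 + 215)/(66 - 127))*I = 200 + ((-134 + 215)/(66 - 127))*(2*sqrt(86)) = 200 + (81/(-61))*(2*sqrt(86)) = 200 + (81*(-1/61))*(2*sqrt(86)) = 200 - 162*sqrt(86)/61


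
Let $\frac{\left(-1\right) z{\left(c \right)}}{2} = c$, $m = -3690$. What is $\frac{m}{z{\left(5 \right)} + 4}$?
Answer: $615$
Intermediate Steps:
$z{\left(c \right)} = - 2 c$
$\frac{m}{z{\left(5 \right)} + 4} = \frac{1}{\left(-2\right) 5 + 4} \left(-3690\right) = \frac{1}{-10 + 4} \left(-3690\right) = \frac{1}{-6} \left(-3690\right) = \left(- \frac{1}{6}\right) \left(-3690\right) = 615$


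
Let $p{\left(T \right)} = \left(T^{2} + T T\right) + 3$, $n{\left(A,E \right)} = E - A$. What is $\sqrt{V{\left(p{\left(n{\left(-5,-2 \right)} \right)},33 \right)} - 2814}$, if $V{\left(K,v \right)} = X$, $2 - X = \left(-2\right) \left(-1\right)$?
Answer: $i \sqrt{2814} \approx 53.047 i$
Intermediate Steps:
$X = 0$ ($X = 2 - \left(-2\right) \left(-1\right) = 2 - 2 = 0$)
$p{\left(T \right)} = 3 + 2 T^{2}$ ($p{\left(T \right)} = \left(T^{2} + T^{2}\right) + 3 = 2 T^{2} + 3 = 3 + 2 T^{2}$)
$V{\left(K,v \right)} = 0$
$\sqrt{V{\left(p{\left(n{\left(-5,-2 \right)} \right)},33 \right)} - 2814} = \sqrt{0 - 2814} = \sqrt{-2814} = i \sqrt{2814}$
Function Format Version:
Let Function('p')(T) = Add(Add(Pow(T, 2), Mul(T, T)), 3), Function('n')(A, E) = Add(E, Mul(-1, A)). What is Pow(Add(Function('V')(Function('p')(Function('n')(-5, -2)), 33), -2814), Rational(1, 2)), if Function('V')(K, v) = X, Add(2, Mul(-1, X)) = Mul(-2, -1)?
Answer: Mul(I, Pow(2814, Rational(1, 2))) ≈ Mul(53.047, I)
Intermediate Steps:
X = 0 (X = Add(2, Mul(-1, Mul(-2, -1))) = Add(2, Mul(-1, 2)) = Add(2, -2) = 0)
Function('p')(T) = Add(3, Mul(2, Pow(T, 2))) (Function('p')(T) = Add(Add(Pow(T, 2), Pow(T, 2)), 3) = Add(Mul(2, Pow(T, 2)), 3) = Add(3, Mul(2, Pow(T, 2))))
Function('V')(K, v) = 0
Pow(Add(Function('V')(Function('p')(Function('n')(-5, -2)), 33), -2814), Rational(1, 2)) = Pow(Add(0, -2814), Rational(1, 2)) = Pow(-2814, Rational(1, 2)) = Mul(I, Pow(2814, Rational(1, 2)))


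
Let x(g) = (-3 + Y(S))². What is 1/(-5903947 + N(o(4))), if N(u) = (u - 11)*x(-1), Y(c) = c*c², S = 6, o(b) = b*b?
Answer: -1/5677102 ≈ -1.7615e-7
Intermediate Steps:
o(b) = b²
Y(c) = c³
x(g) = 45369 (x(g) = (-3 + 6³)² = (-3 + 216)² = 213² = 45369)
N(u) = -499059 + 45369*u (N(u) = (u - 11)*45369 = (-11 + u)*45369 = -499059 + 45369*u)
1/(-5903947 + N(o(4))) = 1/(-5903947 + (-499059 + 45369*4²)) = 1/(-5903947 + (-499059 + 45369*16)) = 1/(-5903947 + (-499059 + 725904)) = 1/(-5903947 + 226845) = 1/(-5677102) = -1/5677102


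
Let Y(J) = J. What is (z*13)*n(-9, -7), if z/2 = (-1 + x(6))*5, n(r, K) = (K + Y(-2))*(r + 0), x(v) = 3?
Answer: 21060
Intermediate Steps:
n(r, K) = r*(-2 + K) (n(r, K) = (K - 2)*(r + 0) = (-2 + K)*r = r*(-2 + K))
z = 20 (z = 2*((-1 + 3)*5) = 2*(2*5) = 2*10 = 20)
(z*13)*n(-9, -7) = (20*13)*(-9*(-2 - 7)) = 260*(-9*(-9)) = 260*81 = 21060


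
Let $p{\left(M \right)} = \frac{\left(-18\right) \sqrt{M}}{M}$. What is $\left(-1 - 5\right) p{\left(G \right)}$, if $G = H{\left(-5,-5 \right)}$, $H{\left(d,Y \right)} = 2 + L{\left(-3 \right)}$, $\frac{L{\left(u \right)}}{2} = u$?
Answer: $- 54 i \approx - 54.0 i$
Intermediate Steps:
$L{\left(u \right)} = 2 u$
$H{\left(d,Y \right)} = -4$ ($H{\left(d,Y \right)} = 2 + 2 \left(-3\right) = 2 - 6 = -4$)
$G = -4$
$p{\left(M \right)} = - \frac{18}{\sqrt{M}}$
$\left(-1 - 5\right) p{\left(G \right)} = \left(-1 - 5\right) \left(- \frac{18}{2 i}\right) = - 6 \left(- 18 \left(- \frac{i}{2}\right)\right) = - 6 \cdot 9 i = - 54 i$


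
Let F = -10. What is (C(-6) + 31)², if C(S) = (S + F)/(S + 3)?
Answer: 11881/9 ≈ 1320.1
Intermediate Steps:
C(S) = (-10 + S)/(3 + S) (C(S) = (S - 10)/(S + 3) = (-10 + S)/(3 + S))
(C(-6) + 31)² = ((-10 - 6)/(3 - 6) + 31)² = (-16/(-3) + 31)² = (-⅓*(-16) + 31)² = (16/3 + 31)² = (109/3)² = 11881/9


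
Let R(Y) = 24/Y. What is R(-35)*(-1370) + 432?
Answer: 9600/7 ≈ 1371.4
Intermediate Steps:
R(-35)*(-1370) + 432 = (24/(-35))*(-1370) + 432 = (24*(-1/35))*(-1370) + 432 = -24/35*(-1370) + 432 = 6576/7 + 432 = 9600/7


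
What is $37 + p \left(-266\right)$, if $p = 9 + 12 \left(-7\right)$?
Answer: $19987$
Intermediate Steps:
$p = -75$ ($p = 9 - 84 = -75$)
$37 + p \left(-266\right) = 37 - -19950 = 37 + 19950 = 19987$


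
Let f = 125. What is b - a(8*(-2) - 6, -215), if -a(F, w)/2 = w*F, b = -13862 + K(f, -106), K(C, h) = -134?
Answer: -4536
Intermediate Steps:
b = -13996 (b = -13862 - 134 = -13996)
a(F, w) = -2*F*w (a(F, w) = -2*w*F = -2*F*w)
b - a(8*(-2) - 6, -215) = -13996 - (-2)*(8*(-2) - 6)*(-215) = -13996 - (-2)*(-16 - 6)*(-215) = -13996 - (-2)*(-22)*(-215) = -13996 - 1*(-9460) = -13996 + 9460 = -4536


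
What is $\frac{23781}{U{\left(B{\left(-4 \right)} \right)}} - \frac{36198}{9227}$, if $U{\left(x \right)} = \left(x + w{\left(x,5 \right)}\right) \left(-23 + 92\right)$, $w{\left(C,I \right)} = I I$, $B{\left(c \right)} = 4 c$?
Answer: $\frac{65649443}{1909989} \approx 34.372$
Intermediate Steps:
$w{\left(C,I \right)} = I^{2}$
$U{\left(x \right)} = 1725 + 69 x$ ($U{\left(x \right)} = \left(x + 5^{2}\right) \left(-23 + 92\right) = \left(x + 25\right) 69 = \left(25 + x\right) 69 = 1725 + 69 x$)
$\frac{23781}{U{\left(B{\left(-4 \right)} \right)}} - \frac{36198}{9227} = \frac{23781}{1725 + 69 \cdot 4 \left(-4\right)} - \frac{36198}{9227} = \frac{23781}{1725 + 69 \left(-16\right)} - \frac{36198}{9227} = \frac{23781}{1725 - 1104} - \frac{36198}{9227} = \frac{23781}{621} - \frac{36198}{9227} = 23781 \cdot \frac{1}{621} - \frac{36198}{9227} = \frac{7927}{207} - \frac{36198}{9227} = \frac{65649443}{1909989}$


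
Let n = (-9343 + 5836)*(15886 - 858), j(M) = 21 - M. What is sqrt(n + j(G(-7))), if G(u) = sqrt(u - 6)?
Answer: sqrt(-52703175 - I*sqrt(13)) ≈ 0.e-4 - 7259.7*I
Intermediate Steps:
G(u) = sqrt(-6 + u)
n = -52703196 (n = -3507*15028 = -52703196)
sqrt(n + j(G(-7))) = sqrt(-52703196 + (21 - sqrt(-6 - 7))) = sqrt(-52703196 + (21 - sqrt(-13))) = sqrt(-52703196 + (21 - I*sqrt(13))) = sqrt(-52703175 - I*sqrt(13))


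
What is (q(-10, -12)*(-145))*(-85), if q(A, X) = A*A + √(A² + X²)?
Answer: 1232500 + 24650*√61 ≈ 1.4250e+6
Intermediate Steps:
q(A, X) = A² + √(A² + X²)
(q(-10, -12)*(-145))*(-85) = (((-10)² + √((-10)² + (-12)²))*(-145))*(-85) = ((100 + √(100 + 144))*(-145))*(-85) = ((100 + √244)*(-145))*(-85) = ((100 + 2*√61)*(-145))*(-85) = (-14500 - 290*√61)*(-85) = 1232500 + 24650*√61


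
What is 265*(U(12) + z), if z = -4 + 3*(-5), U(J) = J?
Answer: -1855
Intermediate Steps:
z = -19 (z = -4 - 15 = -19)
265*(U(12) + z) = 265*(12 - 19) = 265*(-7) = -1855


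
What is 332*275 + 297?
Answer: 91597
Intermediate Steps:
332*275 + 297 = 91300 + 297 = 91597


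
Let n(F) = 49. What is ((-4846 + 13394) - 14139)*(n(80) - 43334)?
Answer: 242006435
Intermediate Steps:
((-4846 + 13394) - 14139)*(n(80) - 43334) = ((-4846 + 13394) - 14139)*(49 - 43334) = (8548 - 14139)*(-43285) = -5591*(-43285) = 242006435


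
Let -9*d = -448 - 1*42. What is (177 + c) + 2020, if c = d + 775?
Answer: 27238/9 ≈ 3026.4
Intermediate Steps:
d = 490/9 (d = -(-448 - 1*42)/9 = -(-448 - 42)/9 = -⅑*(-490) = 490/9 ≈ 54.444)
c = 7465/9 (c = 490/9 + 775 = 7465/9 ≈ 829.44)
(177 + c) + 2020 = (177 + 7465/9) + 2020 = 9058/9 + 2020 = 27238/9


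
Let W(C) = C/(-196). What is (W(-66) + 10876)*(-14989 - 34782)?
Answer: -53049963251/98 ≈ -5.4133e+8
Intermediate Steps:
W(C) = -C/196 (W(C) = C*(-1/196) = -C/196)
(W(-66) + 10876)*(-14989 - 34782) = (-1/196*(-66) + 10876)*(-14989 - 34782) = (33/98 + 10876)*(-49771) = (1065881/98)*(-49771) = -53049963251/98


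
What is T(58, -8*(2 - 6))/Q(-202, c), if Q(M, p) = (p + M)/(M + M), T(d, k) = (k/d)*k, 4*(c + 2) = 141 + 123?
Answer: 103424/2001 ≈ 51.686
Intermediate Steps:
c = 64 (c = -2 + (141 + 123)/4 = -2 + (¼)*264 = -2 + 66 = 64)
T(d, k) = k²/d
Q(M, p) = (M + p)/(2*M) (Q(M, p) = (M + p)/((2*M)) = (M + p)*(1/(2*M)) = (M + p)/(2*M))
T(58, -8*(2 - 6))/Q(-202, c) = ((-8*(2 - 6))²/58)/(((½)*(-202 + 64)/(-202))) = ((-8*(-4))²/58)/(((½)*(-1/202)*(-138))) = ((1/58)*32²)/(69/202) = ((1/58)*1024)*(202/69) = (512/29)*(202/69) = 103424/2001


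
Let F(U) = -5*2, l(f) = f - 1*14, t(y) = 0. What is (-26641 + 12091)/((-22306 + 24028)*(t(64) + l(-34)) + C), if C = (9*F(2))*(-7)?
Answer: 2425/13671 ≈ 0.17738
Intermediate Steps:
l(f) = -14 + f (l(f) = f - 14 = -14 + f)
F(U) = -10
C = 630 (C = (9*(-10))*(-7) = -90*(-7) = 630)
(-26641 + 12091)/((-22306 + 24028)*(t(64) + l(-34)) + C) = (-26641 + 12091)/((-22306 + 24028)*(0 + (-14 - 34)) + 630) = -14550/(1722*(0 - 48) + 630) = -14550/(1722*(-48) + 630) = -14550/(-82656 + 630) = -14550/(-82026) = -14550*(-1/82026) = 2425/13671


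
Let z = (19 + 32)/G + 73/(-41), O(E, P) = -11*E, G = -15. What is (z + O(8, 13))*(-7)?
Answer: 133714/205 ≈ 652.26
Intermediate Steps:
z = -1062/205 (z = (19 + 32)/(-15) + 73/(-41) = 51*(-1/15) + 73*(-1/41) = -17/5 - 73/41 = -1062/205 ≈ -5.1805)
(z + O(8, 13))*(-7) = (-1062/205 - 11*8)*(-7) = (-1062/205 - 88)*(-7) = -19102/205*(-7) = 133714/205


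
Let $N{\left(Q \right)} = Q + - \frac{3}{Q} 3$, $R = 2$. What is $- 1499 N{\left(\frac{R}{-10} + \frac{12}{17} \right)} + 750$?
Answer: $\frac{97442074}{3655} \approx 26660.0$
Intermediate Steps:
$N{\left(Q \right)} = Q - \frac{9}{Q}$
$- 1499 N{\left(\frac{R}{-10} + \frac{12}{17} \right)} + 750 = - 1499 \left(\left(\frac{2}{-10} + \frac{12}{17}\right) - \frac{9}{\frac{2}{-10} + \frac{12}{17}}\right) + 750 = - 1499 \left(\left(2 \left(- \frac{1}{10}\right) + 12 \cdot \frac{1}{17}\right) - \frac{9}{2 \left(- \frac{1}{10}\right) + 12 \cdot \frac{1}{17}}\right) + 750 = - 1499 \left(\left(- \frac{1}{5} + \frac{12}{17}\right) - \frac{9}{- \frac{1}{5} + \frac{12}{17}}\right) + 750 = - 1499 \left(\frac{43}{85} - \frac{9}{\frac{43}{85}}\right) + 750 = - 1499 \left(\frac{43}{85} - \frac{765}{43}\right) + 750 = \left(-1499\right) \left(- \frac{63176}{3655}\right) + 750 = \frac{94700824}{3655} + 750 = \frac{97442074}{3655}$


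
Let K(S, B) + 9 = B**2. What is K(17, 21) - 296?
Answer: 136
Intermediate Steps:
K(S, B) = -9 + B**2
K(17, 21) - 296 = (-9 + 21**2) - 296 = (-9 + 441) - 296 = 432 - 296 = 136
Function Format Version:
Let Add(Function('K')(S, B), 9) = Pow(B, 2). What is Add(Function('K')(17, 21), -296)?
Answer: 136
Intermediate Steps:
Function('K')(S, B) = Add(-9, Pow(B, 2))
Add(Function('K')(17, 21), -296) = Add(Add(-9, Pow(21, 2)), -296) = Add(Add(-9, 441), -296) = Add(432, -296) = 136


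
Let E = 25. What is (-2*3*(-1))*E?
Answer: 150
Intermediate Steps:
(-2*3*(-1))*E = (-2*3*(-1))*25 = -6*(-1)*25 = 6*25 = 150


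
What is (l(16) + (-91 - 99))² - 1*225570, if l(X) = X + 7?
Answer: -197681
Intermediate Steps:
l(X) = 7 + X
(l(16) + (-91 - 99))² - 1*225570 = ((7 + 16) + (-91 - 99))² - 1*225570 = (23 - 190)² - 225570 = (-167)² - 225570 = 27889 - 225570 = -197681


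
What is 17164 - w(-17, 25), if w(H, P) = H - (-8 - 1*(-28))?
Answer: 17201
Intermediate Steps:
w(H, P) = -20 + H (w(H, P) = H - (-8 + 28) = H - 1*20 = H - 20 = -20 + H)
17164 - w(-17, 25) = 17164 - (-20 - 17) = 17164 - 1*(-37) = 17164 + 37 = 17201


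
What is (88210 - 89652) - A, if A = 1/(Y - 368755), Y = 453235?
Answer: -121820161/84480 ≈ -1442.0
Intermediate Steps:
A = 1/84480 (A = 1/(453235 - 368755) = 1/84480 ≈ 1.1837e-5)
(88210 - 89652) - A = (88210 - 89652) - 1*1/84480 = -1442 - 1/84480 = -121820161/84480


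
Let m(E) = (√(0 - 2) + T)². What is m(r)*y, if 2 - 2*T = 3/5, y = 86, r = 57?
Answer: -6493/50 + 602*I*√2/5 ≈ -129.86 + 170.27*I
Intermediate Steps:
T = 7/10 (T = 1 - 3/(2*5) = 1 - ½*⅗ = 1 - 3/10 = 7/10 ≈ 0.70000)
m(E) = (7/10 + I*√2)² (m(E) = (√(0 - 2) + 7/10)² = (√(-2) + 7/10)² = (I*√2 + 7/10)² = (7/10 + I*√2)²)
m(r)*y = (-151/100 + 7*I*√2/5)*86 = -6493/50 + 602*I*√2/5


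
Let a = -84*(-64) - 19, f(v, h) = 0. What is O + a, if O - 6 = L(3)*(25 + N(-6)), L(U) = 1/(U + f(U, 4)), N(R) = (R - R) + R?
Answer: 16108/3 ≈ 5369.3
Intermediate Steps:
N(R) = R (N(R) = 0 + R = R)
L(U) = 1/U (L(U) = 1/(U + 0) = 1/U)
a = 5357 (a = 5376 - 19 = 5357)
O = 37/3 (O = 6 + (25 - 6)/3 = 6 + (⅓)*19 = 6 + 19/3 = 37/3 ≈ 12.333)
O + a = 37/3 + 5357 = 16108/3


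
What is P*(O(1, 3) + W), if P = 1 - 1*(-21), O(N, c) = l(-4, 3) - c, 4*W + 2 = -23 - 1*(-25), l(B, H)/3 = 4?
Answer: 198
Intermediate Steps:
l(B, H) = 12 (l(B, H) = 3*4 = 12)
W = 0 (W = -1/2 + (-23 - 1*(-25))/4 = -1/2 + (-23 + 25)/4 = -1/2 + (1/4)*2 = -1/2 + 1/2 = 0)
O(N, c) = 12 - c
P = 22 (P = 1 + 21 = 22)
P*(O(1, 3) + W) = 22*((12 - 1*3) + 0) = 22*((12 - 3) + 0) = 22*(9 + 0) = 22*9 = 198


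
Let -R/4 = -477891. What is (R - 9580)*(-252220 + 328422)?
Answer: 144934984768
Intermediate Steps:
R = 1911564 (R = -4*(-477891) = 1911564)
(R - 9580)*(-252220 + 328422) = (1911564 - 9580)*(-252220 + 328422) = 1901984*76202 = 144934984768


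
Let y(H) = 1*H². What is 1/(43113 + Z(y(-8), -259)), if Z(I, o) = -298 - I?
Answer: 1/42751 ≈ 2.3391e-5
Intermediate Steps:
y(H) = H²
1/(43113 + Z(y(-8), -259)) = 1/(43113 + (-298 - 1*(-8)²)) = 1/(43113 + (-298 - 1*64)) = 1/(43113 + (-298 - 64)) = 1/(43113 - 362) = 1/42751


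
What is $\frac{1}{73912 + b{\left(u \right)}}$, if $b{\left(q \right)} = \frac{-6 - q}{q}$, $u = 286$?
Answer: $\frac{143}{10569270} \approx 1.353 \cdot 10^{-5}$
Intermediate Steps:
$b{\left(q \right)} = \frac{-6 - q}{q}$
$\frac{1}{73912 + b{\left(u \right)}} = \frac{1}{73912 + \frac{-6 - 286}{286}} = \frac{1}{73912 + \frac{1}{286} \left(-292\right)} = \frac{1}{73912 - \frac{146}{143}} = \frac{1}{\frac{10569270}{143}} = \frac{143}{10569270}$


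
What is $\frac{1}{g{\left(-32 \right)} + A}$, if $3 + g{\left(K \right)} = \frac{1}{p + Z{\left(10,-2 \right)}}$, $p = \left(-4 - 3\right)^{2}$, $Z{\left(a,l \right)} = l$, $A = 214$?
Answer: $\frac{47}{9918} \approx 0.0047389$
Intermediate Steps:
$p = 49$ ($p = \left(-7\right)^{2} = 49$)
$g{\left(K \right)} = - \frac{140}{47}$ ($g{\left(K \right)} = -3 + \frac{1}{49 - 2} = -3 + \frac{1}{47} = - \frac{140}{47}$)
$\frac{1}{g{\left(-32 \right)} + A} = \frac{1}{- \frac{140}{47} + 214} = \frac{1}{\frac{9918}{47}} = \frac{47}{9918}$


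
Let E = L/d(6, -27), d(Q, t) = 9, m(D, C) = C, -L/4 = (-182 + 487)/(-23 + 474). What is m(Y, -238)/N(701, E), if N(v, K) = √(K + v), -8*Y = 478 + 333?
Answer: -714*√1282706689/2844139 ≈ -8.9911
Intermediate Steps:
L = -1220/451 (L = -4*(-182 + 487)/(-23 + 474) = -1220/451 ≈ -2.7051)
Y = -811/8 (Y = -(478 + 333)/8 = -⅛*811 = -811/8 ≈ -101.38)
E = -1220/4059 (E = -1220/451/9 = -1220/451*⅑ = -1220/4059 ≈ -0.30057)
m(Y, -238)/N(701, E) = -238/√(-1220/4059 + 701) = -238*3*√1282706689/2844139 = -714*√1282706689/2844139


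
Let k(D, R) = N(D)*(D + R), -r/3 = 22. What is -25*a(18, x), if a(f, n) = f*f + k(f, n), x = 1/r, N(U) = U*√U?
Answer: -8100 - 267075*√2/11 ≈ -42436.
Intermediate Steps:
r = -66 (r = -3*22 = -66)
N(U) = U^(3/2)
k(D, R) = D^(3/2)*(D + R)
x = -1/66 (x = 1/(-66) = 1*(-1/66) = -1/66 ≈ -0.015152)
a(f, n) = f² + f^(3/2)*(f + n) (a(f, n) = f*f + f^(3/2)*(f + n) = f² + f^(3/2)*(f + n))
-25*a(18, x) = -25*(18² + 18^(3/2)*(18 - 1/66)) = -25*(324 + (54*√2)*(1187/66)) = -25*(324 + 10683*√2/11) = -8100 - 267075*√2/11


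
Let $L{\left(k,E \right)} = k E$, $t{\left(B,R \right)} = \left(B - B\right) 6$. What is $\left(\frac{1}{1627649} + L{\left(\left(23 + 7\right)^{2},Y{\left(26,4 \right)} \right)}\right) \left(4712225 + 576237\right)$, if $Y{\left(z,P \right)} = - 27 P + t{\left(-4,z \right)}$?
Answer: $- \frac{836674260898165138}{1627649} \approx -5.1404 \cdot 10^{11}$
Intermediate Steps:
$t{\left(B,R \right)} = 0$ ($t{\left(B,R \right)} = 0 \cdot 6 = 0$)
$Y{\left(z,P \right)} = - 27 P$ ($Y{\left(z,P \right)} = - 27 P + 0 = - 27 P$)
$L{\left(k,E \right)} = E k$
$\left(\frac{1}{1627649} + L{\left(\left(23 + 7\right)^{2},Y{\left(26,4 \right)} \right)}\right) \left(4712225 + 576237\right) = \left(\frac{1}{1627649} + \left(-27\right) 4 \left(23 + 7\right)^{2}\right) \left(4712225 + 576237\right) = \left(\frac{1}{1627649} - 108 \cdot 30^{2}\right) 5288462 = \left(\frac{1}{1627649} - 97200\right) 5288462 = \left(- \frac{158207482799}{1627649}\right) 5288462 = - \frac{836674260898165138}{1627649}$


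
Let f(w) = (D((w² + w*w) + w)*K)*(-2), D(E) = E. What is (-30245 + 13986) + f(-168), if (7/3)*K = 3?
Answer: -160979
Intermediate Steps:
K = 9/7 (K = (3/7)*3 = 9/7 ≈ 1.2857)
f(w) = -36*w²/7 - 18*w/7 (f(w) = (((w² + w*w) + w)*(9/7))*(-2) = (((w² + w²) + w)*(9/7))*(-2) = ((2*w² + w)*(9/7))*(-2) = ((w + 2*w²)*(9/7))*(-2) = (9*w/7 + 18*w²/7)*(-2) = -36*w²/7 - 18*w/7)
(-30245 + 13986) + f(-168) = (-30245 + 13986) - 18/7*(-168)*(1 + 2*(-168)) = -16259 - 18/7*(-168)*(1 - 336) = -16259 - 18/7*(-168)*(-335) = -16259 - 144720 = -160979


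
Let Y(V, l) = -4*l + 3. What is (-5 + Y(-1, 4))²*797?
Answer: 258228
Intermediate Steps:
Y(V, l) = 3 - 4*l
(-5 + Y(-1, 4))²*797 = (-5 + (3 - 4*4))²*797 = (-5 + (3 - 16))²*797 = (-5 - 13)²*797 = (-18)²*797 = 324*797 = 258228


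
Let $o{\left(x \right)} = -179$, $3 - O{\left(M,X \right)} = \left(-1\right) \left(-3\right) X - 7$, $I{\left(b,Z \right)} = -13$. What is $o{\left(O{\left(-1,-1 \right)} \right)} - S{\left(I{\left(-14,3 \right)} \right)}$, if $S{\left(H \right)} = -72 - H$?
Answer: $-120$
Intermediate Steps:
$O{\left(M,X \right)} = 10 - 3 X$ ($O{\left(M,X \right)} = 3 - \left(\left(-1\right) \left(-3\right) X - 7\right) = 3 - \left(3 X - 7\right) = 3 - \left(-7 + 3 X\right) = 10 - 3 X$)
$o{\left(O{\left(-1,-1 \right)} \right)} - S{\left(I{\left(-14,3 \right)} \right)} = -179 - \left(-72 - -13\right) = -179 - \left(-72 + 13\right) = -179 - -59 = -179 + 59 = -120$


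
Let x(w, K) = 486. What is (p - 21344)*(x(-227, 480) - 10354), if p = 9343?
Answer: 118425868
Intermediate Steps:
(p - 21344)*(x(-227, 480) - 10354) = (9343 - 21344)*(486 - 10354) = -12001*(-9868) = 118425868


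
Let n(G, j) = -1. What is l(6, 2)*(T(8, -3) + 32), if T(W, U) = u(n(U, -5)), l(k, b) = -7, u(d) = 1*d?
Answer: -217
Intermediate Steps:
u(d) = d
T(W, U) = -1
l(6, 2)*(T(8, -3) + 32) = -7*(-1 + 32) = -7*31 = -217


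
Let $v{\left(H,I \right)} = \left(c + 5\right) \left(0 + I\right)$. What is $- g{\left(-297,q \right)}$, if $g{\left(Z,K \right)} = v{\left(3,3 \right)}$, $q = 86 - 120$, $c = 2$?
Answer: $-21$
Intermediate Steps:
$q = -34$ ($q = 86 - 120 = -34$)
$v{\left(H,I \right)} = 7 I$ ($v{\left(H,I \right)} = \left(2 + 5\right) \left(0 + I\right) = 7 I$)
$g{\left(Z,K \right)} = 21$ ($g{\left(Z,K \right)} = 7 \cdot 3 = 21$)
$- g{\left(-297,q \right)} = \left(-1\right) 21 = -21$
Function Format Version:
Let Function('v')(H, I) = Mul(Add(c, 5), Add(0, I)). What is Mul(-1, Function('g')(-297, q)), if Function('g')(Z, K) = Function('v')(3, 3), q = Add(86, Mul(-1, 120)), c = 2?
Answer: -21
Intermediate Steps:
q = -34 (q = Add(86, -120) = -34)
Function('v')(H, I) = Mul(7, I) (Function('v')(H, I) = Mul(Add(2, 5), Add(0, I)) = Mul(7, I))
Function('g')(Z, K) = 21 (Function('g')(Z, K) = Mul(7, 3) = 21)
Mul(-1, Function('g')(-297, q)) = Mul(-1, 21) = -21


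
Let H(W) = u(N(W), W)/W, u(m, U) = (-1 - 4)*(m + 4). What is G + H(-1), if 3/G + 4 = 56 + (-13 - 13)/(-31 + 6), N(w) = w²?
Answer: 11075/442 ≈ 25.057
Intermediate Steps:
u(m, U) = -20 - 5*m (u(m, U) = -5*(4 + m) = -20 - 5*m)
G = 25/442 (G = 3/(-4 + (56 + (-13 - 13)/(-31 + 6))) = 3/(-4 + (56 - 26/(-25))) = 3/(-4 + (56 - 26*(-1/25))) = 3/(-4 + (56 + 26/25)) = 3/(-4 + 1426/25) = 3/(1326/25) = 3*(25/1326) = 25/442 ≈ 0.056561)
H(W) = (-20 - 5*W²)/W
G + H(-1) = 25/442 + (-20/(-1) - 5*(-1)) = 25/442 + (-20*(-1) + 5) = 25/442 + (20 + 5) = 25/442 + 25 = 11075/442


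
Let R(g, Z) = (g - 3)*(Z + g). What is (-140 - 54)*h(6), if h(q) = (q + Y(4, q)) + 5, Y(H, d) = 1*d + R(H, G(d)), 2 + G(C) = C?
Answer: -4850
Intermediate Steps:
G(C) = -2 + C
R(g, Z) = (-3 + g)*(Z + g)
Y(H, d) = 6 + H² - 3*H - 2*d + H*(-2 + d) (Y(H, d) = 1*d + (H² - 3*(-2 + d) - 3*H + (-2 + d)*H) = d + (H² + (6 - 3*d) - 3*H + H*(-2 + d)) = d + (6 + H² - 3*H - 3*d + H*(-2 + d)) = 6 + H² - 3*H - 2*d + H*(-2 + d))
h(q) = 7 + 3*q (h(q) = (q + (6 + 4² - 5*4 - 2*q + 4*q)) + 5 = (q + (6 + 16 - 20 - 2*q + 4*q)) + 5 = (q + (2 + 2*q)) + 5 = (2 + 3*q) + 5 = 7 + 3*q)
(-140 - 54)*h(6) = (-140 - 54)*(7 + 3*6) = -194*(7 + 18) = -194*25 = -4850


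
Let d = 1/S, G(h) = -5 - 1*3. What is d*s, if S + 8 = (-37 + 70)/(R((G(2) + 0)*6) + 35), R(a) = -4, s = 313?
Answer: -9703/215 ≈ -45.130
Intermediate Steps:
G(h) = -8 (G(h) = -5 - 3 = -8)
S = -215/31 (S = -8 + (-37 + 70)/(-4 + 35) = -8 + 33/31 = -215/31 ≈ -6.9355)
d = -31/215 (d = 1/(-215/31) = -31/215 ≈ -0.14419)
d*s = -31/215*313 = -9703/215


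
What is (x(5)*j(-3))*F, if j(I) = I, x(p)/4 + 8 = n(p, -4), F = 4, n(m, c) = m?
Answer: 144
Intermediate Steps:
x(p) = -32 + 4*p
(x(5)*j(-3))*F = ((-32 + 4*5)*(-3))*4 = ((-32 + 20)*(-3))*4 = -12*(-3)*4 = 36*4 = 144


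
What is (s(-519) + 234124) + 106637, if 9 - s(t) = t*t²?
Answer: 140139129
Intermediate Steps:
s(t) = 9 - t³ (s(t) = 9 - t*t² = 9 - t³)
(s(-519) + 234124) + 106637 = ((9 - 1*(-519)³) + 234124) + 106637 = ((9 - 1*(-139798359)) + 234124) + 106637 = ((9 + 139798359) + 234124) + 106637 = (139798368 + 234124) + 106637 = 140032492 + 106637 = 140139129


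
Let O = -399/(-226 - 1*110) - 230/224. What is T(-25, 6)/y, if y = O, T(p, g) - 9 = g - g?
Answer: 56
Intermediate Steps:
O = 9/56 (O = -399/(-226 - 110) - 230*1/224 = -399/(-336) - 115/112 = -399*(-1/336) - 115/112 = 19/16 - 115/112 = 9/56 ≈ 0.16071)
T(p, g) = 9 (T(p, g) = 9 + (g - g) = 9 + 0 = 9)
y = 9/56 ≈ 0.16071
T(-25, 6)/y = 9/(9/56) = 9*(56/9) = 56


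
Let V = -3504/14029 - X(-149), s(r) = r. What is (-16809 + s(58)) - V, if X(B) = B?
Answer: -237086596/14029 ≈ -16900.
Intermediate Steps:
V = 2086817/14029 (V = -3504/14029 - 1*(-149) = -3504*1/14029 + 149 = -3504/14029 + 149 = 2086817/14029 ≈ 148.75)
(-16809 + s(58)) - V = (-16809 + 58) - 1*2086817/14029 = -16751 - 2086817/14029 = -237086596/14029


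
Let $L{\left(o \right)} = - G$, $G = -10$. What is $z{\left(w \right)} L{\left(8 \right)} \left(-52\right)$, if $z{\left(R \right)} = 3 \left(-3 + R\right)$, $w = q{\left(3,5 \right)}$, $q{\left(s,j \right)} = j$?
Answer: $-3120$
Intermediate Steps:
$w = 5$
$L{\left(o \right)} = 10$ ($L{\left(o \right)} = \left(-1\right) \left(-10\right) = 10$)
$z{\left(R \right)} = -9 + 3 R$
$z{\left(w \right)} L{\left(8 \right)} \left(-52\right) = \left(-9 + 3 \cdot 5\right) 10 \left(-52\right) = \left(-9 + 15\right) 10 \left(-52\right) = 6 \cdot 10 \left(-52\right) = 60 \left(-52\right) = -3120$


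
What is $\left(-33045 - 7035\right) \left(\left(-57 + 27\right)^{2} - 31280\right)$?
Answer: $1217630400$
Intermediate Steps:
$\left(-33045 - 7035\right) \left(\left(-57 + 27\right)^{2} - 31280\right) = - 40080 \left(\left(-30\right)^{2} - 31280\right) = - 40080 \left(900 - 31280\right) = \left(-40080\right) \left(-30380\right) = 1217630400$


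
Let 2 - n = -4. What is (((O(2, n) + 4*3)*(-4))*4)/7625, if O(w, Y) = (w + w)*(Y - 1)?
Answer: -512/7625 ≈ -0.067147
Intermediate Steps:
n = 6 (n = 2 - 1*(-4) = 2 + 4 = 6)
O(w, Y) = 2*w*(-1 + Y) (O(w, Y) = (2*w)*(-1 + Y) = 2*w*(-1 + Y))
(((O(2, n) + 4*3)*(-4))*4)/7625 = (((2*2*(-1 + 6) + 4*3)*(-4))*4)/7625 = (((2*2*5 + 12)*(-4))*4)*(1/7625) = (((20 + 12)*(-4))*4)*(1/7625) = ((32*(-4))*4)*(1/7625) = -128*4*(1/7625) = -512*1/7625 = -512/7625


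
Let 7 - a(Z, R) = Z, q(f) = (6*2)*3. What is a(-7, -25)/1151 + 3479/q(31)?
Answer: 4004833/41436 ≈ 96.651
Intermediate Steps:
q(f) = 36 (q(f) = 12*3 = 36)
a(Z, R) = 7 - Z
a(-7, -25)/1151 + 3479/q(31) = (7 - 1*(-7))/1151 + 3479/36 = (7 + 7)*(1/1151) + 3479*(1/36) = 14*(1/1151) + 3479/36 = 14/1151 + 3479/36 = 4004833/41436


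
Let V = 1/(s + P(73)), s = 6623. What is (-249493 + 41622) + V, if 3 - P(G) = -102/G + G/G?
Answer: -100552815144/483727 ≈ -2.0787e+5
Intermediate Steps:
P(G) = 2 + 102/G (P(G) = 3 - (-102/G + G/G) = 3 - (-102/G + 1) = 3 - (1 - 102/G) = 3 + (-1 + 102/G) = 2 + 102/G)
V = 73/483727 (V = 1/(6623 + (2 + 102/73)) = 1/(6623 + 248/73) = 1/(483727/73) = 73/483727 ≈ 0.00015091)
(-249493 + 41622) + V = (-249493 + 41622) + 73/483727 = -207871 + 73/483727 = -100552815144/483727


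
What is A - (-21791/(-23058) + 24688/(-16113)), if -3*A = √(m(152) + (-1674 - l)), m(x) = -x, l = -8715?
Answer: -479093213/17692074 ≈ -27.080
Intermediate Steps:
A = -83/3 (A = -√(-1*152 + (-1674 - 1*(-8715)))/3 = -√(-152 + (-1674 + 8715))/3 = -√(-152 + 7041)/3 = -√6889/3 = -⅓*83 = -83/3 ≈ -27.667)
A - (-21791/(-23058) + 24688/(-16113)) = -83/3 - (-21791/(-23058) + 24688/(-16113)) = -83/3 - (-21791*(-1/23058) + 24688*(-1/16113)) = -83/3 - (3113/3294 - 24688/16113) = -83/3 - 1*(-10387501/17692074) = -83/3 + 10387501/17692074 = -479093213/17692074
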